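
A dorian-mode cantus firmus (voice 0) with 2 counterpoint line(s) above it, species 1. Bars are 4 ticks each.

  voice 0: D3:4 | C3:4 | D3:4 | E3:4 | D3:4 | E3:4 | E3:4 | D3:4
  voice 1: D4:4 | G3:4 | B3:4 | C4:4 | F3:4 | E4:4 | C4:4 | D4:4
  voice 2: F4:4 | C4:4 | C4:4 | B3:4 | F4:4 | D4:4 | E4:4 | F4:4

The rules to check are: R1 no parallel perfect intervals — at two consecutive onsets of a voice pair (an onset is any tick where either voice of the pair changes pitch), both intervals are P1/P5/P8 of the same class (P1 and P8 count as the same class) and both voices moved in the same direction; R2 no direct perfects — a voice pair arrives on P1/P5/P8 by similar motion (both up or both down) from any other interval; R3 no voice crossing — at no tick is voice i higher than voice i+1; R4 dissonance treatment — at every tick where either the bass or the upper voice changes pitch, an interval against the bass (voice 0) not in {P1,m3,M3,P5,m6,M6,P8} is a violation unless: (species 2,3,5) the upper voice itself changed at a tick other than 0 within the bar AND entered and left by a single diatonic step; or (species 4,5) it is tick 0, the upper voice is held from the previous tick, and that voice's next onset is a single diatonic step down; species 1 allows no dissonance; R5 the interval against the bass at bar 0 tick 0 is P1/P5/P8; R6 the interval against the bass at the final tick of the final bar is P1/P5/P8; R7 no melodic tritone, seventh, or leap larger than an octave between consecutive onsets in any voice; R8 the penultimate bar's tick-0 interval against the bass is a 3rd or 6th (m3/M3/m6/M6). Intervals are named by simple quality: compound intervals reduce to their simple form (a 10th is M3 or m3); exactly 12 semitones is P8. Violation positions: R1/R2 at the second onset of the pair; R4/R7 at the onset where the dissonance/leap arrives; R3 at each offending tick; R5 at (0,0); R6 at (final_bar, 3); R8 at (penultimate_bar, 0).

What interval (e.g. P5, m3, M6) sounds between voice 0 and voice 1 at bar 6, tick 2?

voice 0=E3 voice 1=C4 -> m6

m6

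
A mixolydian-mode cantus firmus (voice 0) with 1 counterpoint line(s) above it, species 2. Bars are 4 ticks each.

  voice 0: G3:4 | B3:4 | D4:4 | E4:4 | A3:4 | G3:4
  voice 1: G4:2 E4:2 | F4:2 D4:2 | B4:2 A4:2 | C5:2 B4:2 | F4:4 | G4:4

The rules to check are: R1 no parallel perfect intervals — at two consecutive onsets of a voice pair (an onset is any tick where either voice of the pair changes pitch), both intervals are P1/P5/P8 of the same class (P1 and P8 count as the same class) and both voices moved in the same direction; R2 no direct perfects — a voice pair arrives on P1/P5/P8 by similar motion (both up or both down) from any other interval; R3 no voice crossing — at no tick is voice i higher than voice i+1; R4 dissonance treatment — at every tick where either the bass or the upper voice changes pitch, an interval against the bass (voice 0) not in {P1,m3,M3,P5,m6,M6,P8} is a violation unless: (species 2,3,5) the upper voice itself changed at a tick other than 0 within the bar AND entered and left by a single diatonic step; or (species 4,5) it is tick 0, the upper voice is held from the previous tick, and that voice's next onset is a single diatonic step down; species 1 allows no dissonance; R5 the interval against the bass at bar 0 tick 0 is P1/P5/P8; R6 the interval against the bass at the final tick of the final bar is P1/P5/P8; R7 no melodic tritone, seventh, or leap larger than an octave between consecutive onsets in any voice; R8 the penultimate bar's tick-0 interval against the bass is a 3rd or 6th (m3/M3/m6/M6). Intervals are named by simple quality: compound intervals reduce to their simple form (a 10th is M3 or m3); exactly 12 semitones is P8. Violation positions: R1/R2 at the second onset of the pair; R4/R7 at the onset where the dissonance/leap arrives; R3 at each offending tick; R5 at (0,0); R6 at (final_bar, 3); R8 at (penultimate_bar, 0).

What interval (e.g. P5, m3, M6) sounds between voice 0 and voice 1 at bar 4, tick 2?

voice 0=A3 voice 1=F4 -> m6

m6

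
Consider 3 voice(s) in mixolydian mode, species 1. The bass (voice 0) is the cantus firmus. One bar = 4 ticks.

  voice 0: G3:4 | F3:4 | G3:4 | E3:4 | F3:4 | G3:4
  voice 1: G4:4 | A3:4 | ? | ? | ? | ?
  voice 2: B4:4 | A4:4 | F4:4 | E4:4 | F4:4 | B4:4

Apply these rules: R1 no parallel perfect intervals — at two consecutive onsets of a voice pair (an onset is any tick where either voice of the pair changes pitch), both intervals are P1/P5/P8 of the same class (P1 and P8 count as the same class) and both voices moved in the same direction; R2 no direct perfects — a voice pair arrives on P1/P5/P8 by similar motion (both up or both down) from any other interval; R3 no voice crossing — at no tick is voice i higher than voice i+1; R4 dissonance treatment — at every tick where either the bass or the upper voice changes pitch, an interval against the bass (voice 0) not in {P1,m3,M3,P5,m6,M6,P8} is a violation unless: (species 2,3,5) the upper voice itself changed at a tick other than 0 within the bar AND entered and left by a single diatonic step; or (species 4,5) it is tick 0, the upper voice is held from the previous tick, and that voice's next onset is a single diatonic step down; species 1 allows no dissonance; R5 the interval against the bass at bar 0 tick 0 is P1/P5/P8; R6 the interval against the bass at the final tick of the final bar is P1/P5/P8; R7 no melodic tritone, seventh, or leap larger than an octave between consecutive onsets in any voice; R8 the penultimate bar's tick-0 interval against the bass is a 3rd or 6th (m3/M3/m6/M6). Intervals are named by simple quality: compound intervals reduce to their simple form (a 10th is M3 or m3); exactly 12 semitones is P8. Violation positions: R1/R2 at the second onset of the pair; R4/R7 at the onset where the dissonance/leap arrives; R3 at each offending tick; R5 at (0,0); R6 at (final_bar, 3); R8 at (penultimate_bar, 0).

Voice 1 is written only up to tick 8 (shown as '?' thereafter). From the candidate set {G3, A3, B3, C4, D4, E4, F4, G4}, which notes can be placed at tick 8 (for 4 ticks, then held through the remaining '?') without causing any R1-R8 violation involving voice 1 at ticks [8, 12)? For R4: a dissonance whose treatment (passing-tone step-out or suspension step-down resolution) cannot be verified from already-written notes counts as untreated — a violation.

G3: legal
A3: violates R4
B3: legal
C4: violates R4
D4: violates R2
E4: legal
F4: violates R4
G4: violates R2,R3,R7

{B3, E4, G3}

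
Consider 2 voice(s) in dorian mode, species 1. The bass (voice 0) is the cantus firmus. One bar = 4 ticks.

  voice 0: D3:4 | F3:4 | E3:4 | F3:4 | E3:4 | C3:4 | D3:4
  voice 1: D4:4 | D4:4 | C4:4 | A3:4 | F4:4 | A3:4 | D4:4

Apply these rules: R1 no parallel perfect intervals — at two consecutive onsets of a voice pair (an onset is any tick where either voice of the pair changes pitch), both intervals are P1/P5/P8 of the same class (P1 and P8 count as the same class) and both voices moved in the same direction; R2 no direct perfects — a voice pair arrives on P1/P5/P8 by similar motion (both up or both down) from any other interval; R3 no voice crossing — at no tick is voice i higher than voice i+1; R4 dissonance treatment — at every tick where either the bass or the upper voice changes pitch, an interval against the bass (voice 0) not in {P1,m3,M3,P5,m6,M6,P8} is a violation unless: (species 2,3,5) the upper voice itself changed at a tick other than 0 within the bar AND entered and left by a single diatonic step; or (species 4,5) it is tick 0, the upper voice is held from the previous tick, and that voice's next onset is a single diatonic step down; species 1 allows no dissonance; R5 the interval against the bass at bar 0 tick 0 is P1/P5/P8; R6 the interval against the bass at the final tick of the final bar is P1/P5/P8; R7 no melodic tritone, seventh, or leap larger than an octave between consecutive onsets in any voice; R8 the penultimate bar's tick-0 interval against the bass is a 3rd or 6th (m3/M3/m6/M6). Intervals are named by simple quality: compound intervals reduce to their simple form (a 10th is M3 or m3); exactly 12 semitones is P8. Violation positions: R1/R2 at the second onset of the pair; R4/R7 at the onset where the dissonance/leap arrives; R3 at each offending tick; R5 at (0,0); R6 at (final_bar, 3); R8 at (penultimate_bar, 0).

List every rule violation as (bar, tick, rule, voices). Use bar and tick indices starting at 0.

bar 0: v0=D3 v1=D4 downbeat P8
bar 1: v0=F3 v1=D4 downbeat M6
bar 2: v0=E3 v1=C4 downbeat m6
bar 3: v0=F3 v1=A3 downbeat M3
bar 4: v0=E3 v1=F4 downbeat m2
bar 5: v0=C3 v1=A3 downbeat M6
bar 6: v0=D3 v1=D4 downbeat P8
  -> R4 @ bar 4 tick 0 v(0, 1): E3/F4 m2 untreated
  -> R2 @ bar 6 tick 0 v(0, 1): C3/A3 M6 -> D3/D4 P8 similar

(4, 0, R4, (0, 1))
(6, 0, R2, (0, 1))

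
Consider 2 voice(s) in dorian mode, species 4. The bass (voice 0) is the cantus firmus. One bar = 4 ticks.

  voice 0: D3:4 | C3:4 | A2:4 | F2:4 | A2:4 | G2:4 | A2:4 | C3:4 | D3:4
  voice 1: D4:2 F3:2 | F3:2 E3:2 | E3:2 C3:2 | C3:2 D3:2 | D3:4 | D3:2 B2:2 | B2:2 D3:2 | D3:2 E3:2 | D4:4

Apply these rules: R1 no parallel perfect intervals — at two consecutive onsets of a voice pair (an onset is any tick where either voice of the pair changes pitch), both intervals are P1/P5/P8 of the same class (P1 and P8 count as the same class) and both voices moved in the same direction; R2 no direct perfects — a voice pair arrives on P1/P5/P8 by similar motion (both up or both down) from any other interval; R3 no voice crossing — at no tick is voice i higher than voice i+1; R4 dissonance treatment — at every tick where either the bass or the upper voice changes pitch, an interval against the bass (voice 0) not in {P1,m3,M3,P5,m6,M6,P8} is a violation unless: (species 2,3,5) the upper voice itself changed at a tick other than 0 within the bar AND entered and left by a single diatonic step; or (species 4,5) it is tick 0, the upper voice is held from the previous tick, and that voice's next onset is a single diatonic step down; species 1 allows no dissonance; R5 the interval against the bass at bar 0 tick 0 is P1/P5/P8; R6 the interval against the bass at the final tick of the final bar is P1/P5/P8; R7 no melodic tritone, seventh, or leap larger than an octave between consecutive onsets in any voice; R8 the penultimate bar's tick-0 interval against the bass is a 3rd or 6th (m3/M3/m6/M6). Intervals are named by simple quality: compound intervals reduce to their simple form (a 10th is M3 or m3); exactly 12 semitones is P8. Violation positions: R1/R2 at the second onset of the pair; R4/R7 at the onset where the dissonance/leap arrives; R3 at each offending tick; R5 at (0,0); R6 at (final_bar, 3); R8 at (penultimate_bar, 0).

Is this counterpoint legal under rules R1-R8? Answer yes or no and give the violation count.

No (7 violations)

bar 0: v0=D3 v1=D4 (P8)
bar 1: v0=C3 v1=F3 (P4)
bar 2: v0=A2 v1=E3 (P5)
bar 3: v0=F2 v1=C3 (P5)
bar 4: v0=A2 v1=D3 (P4)
bar 5: v0=G2 v1=D3 (P5)
bar 6: v0=A2 v1=B2 (M2)
bar 7: v0=C3 v1=D3 (M2)
bar 8: v0=D3 v1=D4 (P8)
  R4 @ bar4.0: A2/D3 P4 untreated
  R4 @ bar6.0: A2/B2 M2 untreated
  R4 @ bar6.2: A2/D3 P4 untreated
  R4 @ bar7.0: C3/D3 M2 untreated
  R8 @ bar7.0: penult M2 not 3rd/6th
  R2 @ bar8.0: C3/E3 M3 -> D3/D4 P8 similar
  R7 @ bar8.0: E3->D4 leap 10st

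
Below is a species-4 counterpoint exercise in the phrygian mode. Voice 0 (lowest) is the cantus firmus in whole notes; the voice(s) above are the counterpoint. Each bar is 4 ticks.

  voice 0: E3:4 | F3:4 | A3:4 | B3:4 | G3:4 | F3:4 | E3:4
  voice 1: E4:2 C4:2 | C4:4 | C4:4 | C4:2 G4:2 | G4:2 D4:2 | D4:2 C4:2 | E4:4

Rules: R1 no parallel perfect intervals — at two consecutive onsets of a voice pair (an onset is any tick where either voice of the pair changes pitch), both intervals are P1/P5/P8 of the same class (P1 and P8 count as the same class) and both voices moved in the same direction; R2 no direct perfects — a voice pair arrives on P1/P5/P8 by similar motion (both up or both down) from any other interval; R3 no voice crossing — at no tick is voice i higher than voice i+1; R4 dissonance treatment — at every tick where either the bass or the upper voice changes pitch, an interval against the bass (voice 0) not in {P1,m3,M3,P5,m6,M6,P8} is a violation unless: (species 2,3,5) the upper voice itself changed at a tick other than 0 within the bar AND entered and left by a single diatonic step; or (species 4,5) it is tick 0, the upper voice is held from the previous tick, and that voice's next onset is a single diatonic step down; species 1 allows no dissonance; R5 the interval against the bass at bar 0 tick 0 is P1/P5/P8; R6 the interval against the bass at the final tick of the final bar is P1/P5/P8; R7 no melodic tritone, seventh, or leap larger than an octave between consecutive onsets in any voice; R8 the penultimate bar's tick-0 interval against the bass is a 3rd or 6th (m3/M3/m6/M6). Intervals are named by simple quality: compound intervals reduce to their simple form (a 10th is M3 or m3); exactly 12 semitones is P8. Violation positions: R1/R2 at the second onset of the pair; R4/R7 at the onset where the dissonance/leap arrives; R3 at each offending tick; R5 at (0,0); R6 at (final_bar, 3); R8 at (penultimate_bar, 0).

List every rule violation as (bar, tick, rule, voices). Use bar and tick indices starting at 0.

bar 0: v0=E3 v1=E4 downbeat P8
bar 1: v0=F3 v1=C4 downbeat P5
bar 2: v0=A3 v1=C4 downbeat m3
bar 3: v0=B3 v1=C4 downbeat m2
bar 4: v0=G3 v1=G4 downbeat P8
bar 5: v0=F3 v1=D4 downbeat M6
bar 6: v0=E3 v1=E4 downbeat P8
  -> R4 @ bar 3 tick 0 v(0, 1): B3/C4 m2 untreated

(3, 0, R4, (0, 1))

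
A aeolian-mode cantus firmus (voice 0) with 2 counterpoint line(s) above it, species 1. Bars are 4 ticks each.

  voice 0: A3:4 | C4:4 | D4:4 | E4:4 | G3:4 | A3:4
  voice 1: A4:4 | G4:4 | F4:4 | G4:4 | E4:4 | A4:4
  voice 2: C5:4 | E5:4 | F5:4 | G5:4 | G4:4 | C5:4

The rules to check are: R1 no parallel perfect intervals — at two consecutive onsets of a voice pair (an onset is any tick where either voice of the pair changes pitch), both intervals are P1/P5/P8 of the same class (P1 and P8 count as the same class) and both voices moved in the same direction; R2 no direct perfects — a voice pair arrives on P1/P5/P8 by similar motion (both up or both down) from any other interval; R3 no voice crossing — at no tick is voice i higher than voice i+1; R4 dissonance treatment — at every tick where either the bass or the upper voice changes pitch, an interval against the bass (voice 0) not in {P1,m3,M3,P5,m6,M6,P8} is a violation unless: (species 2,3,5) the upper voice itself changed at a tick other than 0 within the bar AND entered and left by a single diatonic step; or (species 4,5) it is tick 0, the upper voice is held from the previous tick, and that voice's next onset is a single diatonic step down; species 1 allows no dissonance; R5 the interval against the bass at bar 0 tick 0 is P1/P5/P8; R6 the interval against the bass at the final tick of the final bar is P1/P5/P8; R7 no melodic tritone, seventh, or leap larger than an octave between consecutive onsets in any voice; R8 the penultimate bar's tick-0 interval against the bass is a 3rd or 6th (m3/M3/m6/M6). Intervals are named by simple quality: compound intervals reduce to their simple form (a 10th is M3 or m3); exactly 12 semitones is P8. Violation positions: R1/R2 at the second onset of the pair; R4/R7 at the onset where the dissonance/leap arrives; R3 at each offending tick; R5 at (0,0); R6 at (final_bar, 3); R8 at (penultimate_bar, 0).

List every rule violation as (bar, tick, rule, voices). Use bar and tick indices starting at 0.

bar 0: v0=A3 v1=A4 v2=C5 downbeat m3
bar 1: v0=C4 v1=G4 v2=E5 downbeat M3
bar 2: v0=D4 v1=F4 v2=F5 downbeat m3
bar 3: v0=E4 v1=G4 v2=G5 downbeat m3
bar 4: v0=G3 v1=E4 v2=G4 downbeat P8
bar 5: v0=A3 v1=A4 v2=C5 downbeat m3
  -> R5 @ bar 0 tick 0 v(0, 2): opens on m3
  -> R1 @ bar 3 tick 0 v(1, 2): F4/F5 P8 -> G4/G5 P8 similar
  -> R2 @ bar 4 tick 0 v(0, 2): E4/G5 m3 -> G3/G4 P8 similar
  -> R8 @ bar 4 tick 0 v(0, 2): penult P8 not 3rd/6th
  -> R2 @ bar 5 tick 0 v(0, 1): G3/E4 M6 -> A3/A4 P8 similar
  -> R6 @ bar 5 tick 3 v(0, 2): closes on m3

(0, 0, R5, (0, 2))
(3, 0, R1, (1, 2))
(4, 0, R2, (0, 2))
(4, 0, R8, (0, 2))
(5, 0, R2, (0, 1))
(5, 3, R6, (0, 2))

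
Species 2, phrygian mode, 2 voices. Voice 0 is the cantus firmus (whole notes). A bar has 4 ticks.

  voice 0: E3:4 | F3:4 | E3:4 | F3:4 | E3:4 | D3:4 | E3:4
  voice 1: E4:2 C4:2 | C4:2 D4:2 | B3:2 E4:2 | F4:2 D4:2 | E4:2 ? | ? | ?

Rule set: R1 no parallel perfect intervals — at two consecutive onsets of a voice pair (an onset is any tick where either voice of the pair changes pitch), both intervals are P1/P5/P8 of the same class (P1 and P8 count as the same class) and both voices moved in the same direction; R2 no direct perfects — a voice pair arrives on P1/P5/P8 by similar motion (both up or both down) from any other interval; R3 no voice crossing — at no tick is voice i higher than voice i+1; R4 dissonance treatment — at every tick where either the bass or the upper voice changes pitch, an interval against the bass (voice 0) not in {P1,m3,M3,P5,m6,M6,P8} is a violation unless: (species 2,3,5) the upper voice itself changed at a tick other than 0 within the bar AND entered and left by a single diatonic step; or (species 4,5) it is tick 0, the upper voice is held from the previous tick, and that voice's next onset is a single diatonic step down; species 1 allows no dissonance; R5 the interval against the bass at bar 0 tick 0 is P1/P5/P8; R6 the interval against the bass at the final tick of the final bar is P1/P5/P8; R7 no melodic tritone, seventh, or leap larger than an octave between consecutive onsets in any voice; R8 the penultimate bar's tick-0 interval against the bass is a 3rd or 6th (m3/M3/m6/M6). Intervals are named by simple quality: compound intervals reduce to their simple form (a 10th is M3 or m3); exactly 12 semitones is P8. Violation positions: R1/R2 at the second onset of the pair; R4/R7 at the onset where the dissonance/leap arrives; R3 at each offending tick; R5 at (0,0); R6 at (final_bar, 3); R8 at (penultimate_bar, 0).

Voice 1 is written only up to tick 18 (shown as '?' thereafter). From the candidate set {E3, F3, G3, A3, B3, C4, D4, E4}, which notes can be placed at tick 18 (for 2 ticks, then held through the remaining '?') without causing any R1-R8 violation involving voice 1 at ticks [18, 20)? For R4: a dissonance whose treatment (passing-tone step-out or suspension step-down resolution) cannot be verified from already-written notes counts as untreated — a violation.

{B3, C4, E3, E4, G3}

E3: legal
F3: violates R4,R7
G3: legal
A3: violates R4
B3: legal
C4: legal
D4: violates R4
E4: legal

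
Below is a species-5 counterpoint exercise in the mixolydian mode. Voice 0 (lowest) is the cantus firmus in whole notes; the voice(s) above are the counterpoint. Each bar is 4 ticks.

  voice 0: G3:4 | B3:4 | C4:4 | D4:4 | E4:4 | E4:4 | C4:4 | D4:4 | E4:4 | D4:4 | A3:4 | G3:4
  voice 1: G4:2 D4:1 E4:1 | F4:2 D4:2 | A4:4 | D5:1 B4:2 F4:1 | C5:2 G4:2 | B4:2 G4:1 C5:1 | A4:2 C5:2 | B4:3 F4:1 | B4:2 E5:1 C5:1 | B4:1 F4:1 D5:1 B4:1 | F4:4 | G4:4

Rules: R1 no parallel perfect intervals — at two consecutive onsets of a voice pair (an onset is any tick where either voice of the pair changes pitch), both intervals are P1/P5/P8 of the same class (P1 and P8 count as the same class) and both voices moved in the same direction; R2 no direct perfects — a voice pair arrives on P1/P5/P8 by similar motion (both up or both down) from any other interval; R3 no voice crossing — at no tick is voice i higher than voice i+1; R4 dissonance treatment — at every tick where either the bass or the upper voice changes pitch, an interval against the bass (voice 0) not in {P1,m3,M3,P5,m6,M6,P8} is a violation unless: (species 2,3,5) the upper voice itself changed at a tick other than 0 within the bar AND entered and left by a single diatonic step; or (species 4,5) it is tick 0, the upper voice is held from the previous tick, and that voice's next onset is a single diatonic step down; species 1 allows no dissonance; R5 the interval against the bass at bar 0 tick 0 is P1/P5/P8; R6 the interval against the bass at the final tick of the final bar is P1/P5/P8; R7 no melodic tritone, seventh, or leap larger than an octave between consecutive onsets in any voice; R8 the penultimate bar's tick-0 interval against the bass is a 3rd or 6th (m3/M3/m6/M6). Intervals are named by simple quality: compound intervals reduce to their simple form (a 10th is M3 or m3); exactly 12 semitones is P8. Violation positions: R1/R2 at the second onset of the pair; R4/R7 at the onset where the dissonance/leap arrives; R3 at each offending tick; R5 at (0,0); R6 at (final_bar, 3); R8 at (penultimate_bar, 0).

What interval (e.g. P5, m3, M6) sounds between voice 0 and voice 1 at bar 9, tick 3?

M6

voice 0=D4 voice 1=B4 -> M6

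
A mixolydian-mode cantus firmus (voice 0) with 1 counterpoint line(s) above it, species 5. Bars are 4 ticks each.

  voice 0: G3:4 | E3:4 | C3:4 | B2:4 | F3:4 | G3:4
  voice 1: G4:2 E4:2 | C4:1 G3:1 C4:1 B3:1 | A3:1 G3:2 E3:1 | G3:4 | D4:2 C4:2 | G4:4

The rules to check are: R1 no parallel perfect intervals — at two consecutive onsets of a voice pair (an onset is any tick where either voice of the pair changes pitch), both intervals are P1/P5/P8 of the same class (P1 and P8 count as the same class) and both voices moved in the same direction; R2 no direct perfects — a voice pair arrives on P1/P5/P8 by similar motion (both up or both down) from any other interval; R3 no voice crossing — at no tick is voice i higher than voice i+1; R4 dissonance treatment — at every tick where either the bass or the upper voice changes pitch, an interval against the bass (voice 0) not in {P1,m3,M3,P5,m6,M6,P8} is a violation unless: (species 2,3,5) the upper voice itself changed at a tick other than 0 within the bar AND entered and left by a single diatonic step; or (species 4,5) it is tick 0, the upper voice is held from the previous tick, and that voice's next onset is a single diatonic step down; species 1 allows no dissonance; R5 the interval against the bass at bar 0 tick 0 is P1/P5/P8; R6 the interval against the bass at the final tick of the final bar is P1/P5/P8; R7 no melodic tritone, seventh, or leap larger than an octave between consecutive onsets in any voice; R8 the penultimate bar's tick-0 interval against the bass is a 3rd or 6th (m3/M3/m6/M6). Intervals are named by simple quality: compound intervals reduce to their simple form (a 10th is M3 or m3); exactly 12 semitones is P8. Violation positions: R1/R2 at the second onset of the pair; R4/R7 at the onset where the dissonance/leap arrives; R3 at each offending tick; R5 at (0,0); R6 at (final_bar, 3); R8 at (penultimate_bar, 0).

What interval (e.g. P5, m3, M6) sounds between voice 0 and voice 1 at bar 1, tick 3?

P5

voice 0=E3 voice 1=B3 -> P5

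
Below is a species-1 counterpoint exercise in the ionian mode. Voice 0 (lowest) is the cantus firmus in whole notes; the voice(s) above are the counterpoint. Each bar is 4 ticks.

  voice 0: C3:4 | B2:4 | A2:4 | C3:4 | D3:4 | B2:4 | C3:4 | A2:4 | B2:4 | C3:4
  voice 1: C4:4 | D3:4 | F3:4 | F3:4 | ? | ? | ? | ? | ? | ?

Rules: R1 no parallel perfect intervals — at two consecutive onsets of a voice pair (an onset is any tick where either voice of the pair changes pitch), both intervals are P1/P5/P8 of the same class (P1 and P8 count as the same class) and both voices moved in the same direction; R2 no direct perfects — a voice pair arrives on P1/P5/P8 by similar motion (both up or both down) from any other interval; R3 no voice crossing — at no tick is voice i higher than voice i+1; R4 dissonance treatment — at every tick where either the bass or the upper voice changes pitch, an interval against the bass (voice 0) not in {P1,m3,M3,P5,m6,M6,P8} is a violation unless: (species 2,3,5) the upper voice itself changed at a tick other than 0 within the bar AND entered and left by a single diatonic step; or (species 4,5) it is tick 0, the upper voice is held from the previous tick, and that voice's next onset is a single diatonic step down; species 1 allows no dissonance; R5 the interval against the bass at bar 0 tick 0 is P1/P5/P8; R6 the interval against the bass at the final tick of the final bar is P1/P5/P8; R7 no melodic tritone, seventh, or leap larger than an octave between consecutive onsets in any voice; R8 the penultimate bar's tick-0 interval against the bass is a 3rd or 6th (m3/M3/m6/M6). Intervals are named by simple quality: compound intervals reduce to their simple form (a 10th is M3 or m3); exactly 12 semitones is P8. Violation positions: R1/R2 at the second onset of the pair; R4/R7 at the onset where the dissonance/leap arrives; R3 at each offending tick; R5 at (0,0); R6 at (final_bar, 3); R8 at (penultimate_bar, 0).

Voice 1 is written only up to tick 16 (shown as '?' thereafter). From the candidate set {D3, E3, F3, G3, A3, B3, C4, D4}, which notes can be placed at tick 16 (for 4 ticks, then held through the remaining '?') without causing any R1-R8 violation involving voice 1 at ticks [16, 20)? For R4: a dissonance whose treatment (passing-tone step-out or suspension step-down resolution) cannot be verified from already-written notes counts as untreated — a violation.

D3: legal
E3: violates R4
F3: legal
G3: violates R4
A3: violates R2
B3: violates R7
C4: violates R4
D4: violates R2

{D3, F3}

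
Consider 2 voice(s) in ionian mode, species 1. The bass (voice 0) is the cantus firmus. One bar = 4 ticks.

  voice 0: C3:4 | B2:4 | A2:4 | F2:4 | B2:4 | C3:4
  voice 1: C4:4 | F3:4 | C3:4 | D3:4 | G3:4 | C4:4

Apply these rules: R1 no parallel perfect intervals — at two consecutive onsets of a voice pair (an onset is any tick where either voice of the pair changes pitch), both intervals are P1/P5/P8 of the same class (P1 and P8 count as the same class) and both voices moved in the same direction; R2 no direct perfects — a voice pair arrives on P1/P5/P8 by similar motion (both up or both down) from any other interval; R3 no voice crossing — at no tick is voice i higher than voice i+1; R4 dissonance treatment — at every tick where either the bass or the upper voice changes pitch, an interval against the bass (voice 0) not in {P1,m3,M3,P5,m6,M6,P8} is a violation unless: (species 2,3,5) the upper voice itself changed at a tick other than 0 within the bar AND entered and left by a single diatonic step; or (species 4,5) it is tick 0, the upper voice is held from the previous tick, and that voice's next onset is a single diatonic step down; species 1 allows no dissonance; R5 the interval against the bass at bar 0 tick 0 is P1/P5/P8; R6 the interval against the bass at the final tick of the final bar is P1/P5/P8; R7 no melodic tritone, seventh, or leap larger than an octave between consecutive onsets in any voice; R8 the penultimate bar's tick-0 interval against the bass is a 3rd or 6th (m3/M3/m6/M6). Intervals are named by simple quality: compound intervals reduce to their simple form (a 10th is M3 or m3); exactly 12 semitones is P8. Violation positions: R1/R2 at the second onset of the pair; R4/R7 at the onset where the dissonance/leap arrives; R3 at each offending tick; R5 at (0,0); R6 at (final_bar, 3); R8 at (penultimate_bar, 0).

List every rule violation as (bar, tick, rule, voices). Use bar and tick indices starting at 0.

bar 0: v0=C3 v1=C4 downbeat P8
bar 1: v0=B2 v1=F3 downbeat TT
bar 2: v0=A2 v1=C3 downbeat m3
bar 3: v0=F2 v1=D3 downbeat M6
bar 4: v0=B2 v1=G3 downbeat m6
bar 5: v0=C3 v1=C4 downbeat P8
  -> R4 @ bar 1 tick 0 v(0, 1): B2/F3 TT untreated
  -> R7 @ bar 4 tick 0 v(0,): F2->B2 leap 6st
  -> R2 @ bar 5 tick 0 v(0, 1): B2/G3 m6 -> C3/C4 P8 similar

(1, 0, R4, (0, 1))
(4, 0, R7, (0,))
(5, 0, R2, (0, 1))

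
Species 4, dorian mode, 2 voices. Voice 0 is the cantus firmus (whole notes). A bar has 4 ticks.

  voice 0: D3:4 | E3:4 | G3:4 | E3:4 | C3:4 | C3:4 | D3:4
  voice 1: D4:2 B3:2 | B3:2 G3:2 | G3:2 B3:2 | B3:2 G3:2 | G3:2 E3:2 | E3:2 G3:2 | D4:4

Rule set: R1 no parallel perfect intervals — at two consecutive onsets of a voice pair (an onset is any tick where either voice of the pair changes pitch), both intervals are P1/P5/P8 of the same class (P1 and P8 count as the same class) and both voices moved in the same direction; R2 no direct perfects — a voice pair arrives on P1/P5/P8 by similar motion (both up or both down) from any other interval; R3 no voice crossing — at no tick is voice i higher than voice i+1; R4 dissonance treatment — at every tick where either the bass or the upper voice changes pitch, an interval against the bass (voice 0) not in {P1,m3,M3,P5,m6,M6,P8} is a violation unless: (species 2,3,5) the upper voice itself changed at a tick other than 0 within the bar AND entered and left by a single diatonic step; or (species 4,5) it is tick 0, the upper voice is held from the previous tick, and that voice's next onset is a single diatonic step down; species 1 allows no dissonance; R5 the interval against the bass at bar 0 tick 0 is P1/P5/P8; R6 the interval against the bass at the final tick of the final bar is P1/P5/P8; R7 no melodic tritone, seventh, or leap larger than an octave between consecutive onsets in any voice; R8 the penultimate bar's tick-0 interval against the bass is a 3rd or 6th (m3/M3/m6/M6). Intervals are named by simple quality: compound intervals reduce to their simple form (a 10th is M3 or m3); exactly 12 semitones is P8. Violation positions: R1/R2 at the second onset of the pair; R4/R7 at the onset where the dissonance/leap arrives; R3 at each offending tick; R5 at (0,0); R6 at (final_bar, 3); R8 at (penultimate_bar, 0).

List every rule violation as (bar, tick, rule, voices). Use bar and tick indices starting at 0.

(6, 0, R2, (0, 1))

bar 0: v0=D3 v1=D4 downbeat P8
bar 1: v0=E3 v1=B3 downbeat P5
bar 2: v0=G3 v1=G3 downbeat P1
bar 3: v0=E3 v1=B3 downbeat P5
bar 4: v0=C3 v1=G3 downbeat P5
bar 5: v0=C3 v1=E3 downbeat M3
bar 6: v0=D3 v1=D4 downbeat P8
  -> R2 @ bar 6 tick 0 v(0, 1): C3/G3 P5 -> D3/D4 P8 similar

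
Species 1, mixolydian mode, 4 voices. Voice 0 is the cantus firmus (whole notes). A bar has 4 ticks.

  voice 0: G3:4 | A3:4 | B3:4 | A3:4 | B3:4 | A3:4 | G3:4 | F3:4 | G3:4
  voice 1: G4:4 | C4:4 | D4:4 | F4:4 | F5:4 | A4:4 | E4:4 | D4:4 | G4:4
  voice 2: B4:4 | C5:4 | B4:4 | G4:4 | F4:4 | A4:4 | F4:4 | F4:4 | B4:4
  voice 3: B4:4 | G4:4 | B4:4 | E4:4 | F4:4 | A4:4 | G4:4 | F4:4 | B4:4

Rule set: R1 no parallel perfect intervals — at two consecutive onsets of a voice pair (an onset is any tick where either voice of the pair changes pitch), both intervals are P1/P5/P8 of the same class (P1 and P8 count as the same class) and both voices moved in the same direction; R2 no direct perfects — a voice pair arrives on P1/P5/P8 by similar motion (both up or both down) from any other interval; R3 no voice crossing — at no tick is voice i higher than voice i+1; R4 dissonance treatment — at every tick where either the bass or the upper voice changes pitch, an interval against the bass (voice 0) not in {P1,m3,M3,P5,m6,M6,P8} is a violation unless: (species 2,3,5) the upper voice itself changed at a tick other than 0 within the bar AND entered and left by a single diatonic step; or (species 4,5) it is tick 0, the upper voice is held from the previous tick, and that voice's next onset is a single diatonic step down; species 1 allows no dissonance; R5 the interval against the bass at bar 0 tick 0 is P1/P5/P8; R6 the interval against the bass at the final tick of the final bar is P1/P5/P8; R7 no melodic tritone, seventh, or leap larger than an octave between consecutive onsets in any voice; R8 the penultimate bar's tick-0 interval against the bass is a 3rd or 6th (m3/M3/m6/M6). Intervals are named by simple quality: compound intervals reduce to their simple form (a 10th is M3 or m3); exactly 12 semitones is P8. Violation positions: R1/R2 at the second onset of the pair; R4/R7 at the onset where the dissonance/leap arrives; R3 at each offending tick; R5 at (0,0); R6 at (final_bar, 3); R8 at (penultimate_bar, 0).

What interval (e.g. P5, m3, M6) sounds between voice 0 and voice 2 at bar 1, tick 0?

voice 0=A3 voice 2=C5 -> m3

m3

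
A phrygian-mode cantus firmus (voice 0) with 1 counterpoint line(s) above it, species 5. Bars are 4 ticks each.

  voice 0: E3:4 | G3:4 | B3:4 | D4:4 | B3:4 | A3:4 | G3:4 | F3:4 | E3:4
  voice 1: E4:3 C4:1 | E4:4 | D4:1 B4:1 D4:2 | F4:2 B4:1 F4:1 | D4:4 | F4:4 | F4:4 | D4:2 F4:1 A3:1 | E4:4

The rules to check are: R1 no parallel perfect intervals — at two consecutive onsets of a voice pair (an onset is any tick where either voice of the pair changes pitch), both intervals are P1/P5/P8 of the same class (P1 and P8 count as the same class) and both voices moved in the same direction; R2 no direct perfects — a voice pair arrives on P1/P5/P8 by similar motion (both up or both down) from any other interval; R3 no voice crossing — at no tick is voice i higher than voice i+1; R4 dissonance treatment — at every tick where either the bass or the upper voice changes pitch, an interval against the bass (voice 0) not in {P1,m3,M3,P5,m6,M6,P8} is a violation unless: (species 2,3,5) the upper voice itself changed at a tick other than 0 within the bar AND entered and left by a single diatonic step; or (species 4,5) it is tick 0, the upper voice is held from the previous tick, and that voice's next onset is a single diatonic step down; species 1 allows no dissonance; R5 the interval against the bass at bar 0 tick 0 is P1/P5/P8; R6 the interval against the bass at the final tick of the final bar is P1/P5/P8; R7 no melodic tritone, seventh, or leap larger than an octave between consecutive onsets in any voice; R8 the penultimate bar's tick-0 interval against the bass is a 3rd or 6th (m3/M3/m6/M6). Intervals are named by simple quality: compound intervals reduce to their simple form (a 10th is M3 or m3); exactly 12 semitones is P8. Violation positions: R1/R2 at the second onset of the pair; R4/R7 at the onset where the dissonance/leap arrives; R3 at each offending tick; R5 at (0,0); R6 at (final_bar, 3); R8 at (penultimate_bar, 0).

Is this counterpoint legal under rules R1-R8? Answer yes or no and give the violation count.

bar 0: v0=E3 v1=E4 (P8)
bar 1: v0=G3 v1=E4 (M6)
bar 2: v0=B3 v1=D4 (m3)
bar 3: v0=D4 v1=F4 (m3)
bar 4: v0=B3 v1=D4 (m3)
bar 5: v0=A3 v1=F4 (m6)
bar 6: v0=G3 v1=F4 (m7)
bar 7: v0=F3 v1=D4 (M6)
bar 8: v0=E3 v1=E4 (P8)
  R7 @ bar3.2: F4->B4 leap 6st
  R7 @ bar3.3: B4->F4 leap 6st
  R4 @ bar6.0: G3/F4 m7 untreated

No (3 violations)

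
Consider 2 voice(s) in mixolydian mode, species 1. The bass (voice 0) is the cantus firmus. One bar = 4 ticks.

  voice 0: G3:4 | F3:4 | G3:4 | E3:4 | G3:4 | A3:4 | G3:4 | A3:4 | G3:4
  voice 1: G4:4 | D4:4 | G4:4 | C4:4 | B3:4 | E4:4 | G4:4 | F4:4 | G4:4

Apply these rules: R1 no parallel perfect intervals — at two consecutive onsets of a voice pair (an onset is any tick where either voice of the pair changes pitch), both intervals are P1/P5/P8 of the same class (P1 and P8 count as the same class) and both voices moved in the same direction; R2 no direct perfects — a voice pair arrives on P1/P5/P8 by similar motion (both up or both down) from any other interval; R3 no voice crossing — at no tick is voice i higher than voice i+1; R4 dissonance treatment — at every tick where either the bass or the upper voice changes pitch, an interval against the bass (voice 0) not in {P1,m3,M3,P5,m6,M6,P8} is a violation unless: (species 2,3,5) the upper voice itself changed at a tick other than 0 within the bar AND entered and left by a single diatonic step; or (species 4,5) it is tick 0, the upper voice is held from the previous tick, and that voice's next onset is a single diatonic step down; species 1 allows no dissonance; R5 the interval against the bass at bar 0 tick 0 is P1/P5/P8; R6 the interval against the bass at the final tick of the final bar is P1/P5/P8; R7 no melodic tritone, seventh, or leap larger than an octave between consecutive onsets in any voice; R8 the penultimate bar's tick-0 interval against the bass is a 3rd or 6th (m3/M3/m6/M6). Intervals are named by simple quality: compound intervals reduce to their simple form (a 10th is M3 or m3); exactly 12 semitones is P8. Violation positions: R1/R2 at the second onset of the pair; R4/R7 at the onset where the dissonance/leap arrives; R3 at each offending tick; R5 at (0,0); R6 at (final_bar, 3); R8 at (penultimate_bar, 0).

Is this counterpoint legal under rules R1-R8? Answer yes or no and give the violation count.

No (2 violations)

bar 0: v0=G3 v1=G4 (P8)
bar 1: v0=F3 v1=D4 (M6)
bar 2: v0=G3 v1=G4 (P8)
bar 3: v0=E3 v1=C4 (m6)
bar 4: v0=G3 v1=B3 (M3)
bar 5: v0=A3 v1=E4 (P5)
bar 6: v0=G3 v1=G4 (P8)
bar 7: v0=A3 v1=F4 (m6)
bar 8: v0=G3 v1=G4 (P8)
  R2 @ bar2.0: F3/D4 M6 -> G3/G4 P8 similar
  R2 @ bar5.0: G3/B3 M3 -> A3/E4 P5 similar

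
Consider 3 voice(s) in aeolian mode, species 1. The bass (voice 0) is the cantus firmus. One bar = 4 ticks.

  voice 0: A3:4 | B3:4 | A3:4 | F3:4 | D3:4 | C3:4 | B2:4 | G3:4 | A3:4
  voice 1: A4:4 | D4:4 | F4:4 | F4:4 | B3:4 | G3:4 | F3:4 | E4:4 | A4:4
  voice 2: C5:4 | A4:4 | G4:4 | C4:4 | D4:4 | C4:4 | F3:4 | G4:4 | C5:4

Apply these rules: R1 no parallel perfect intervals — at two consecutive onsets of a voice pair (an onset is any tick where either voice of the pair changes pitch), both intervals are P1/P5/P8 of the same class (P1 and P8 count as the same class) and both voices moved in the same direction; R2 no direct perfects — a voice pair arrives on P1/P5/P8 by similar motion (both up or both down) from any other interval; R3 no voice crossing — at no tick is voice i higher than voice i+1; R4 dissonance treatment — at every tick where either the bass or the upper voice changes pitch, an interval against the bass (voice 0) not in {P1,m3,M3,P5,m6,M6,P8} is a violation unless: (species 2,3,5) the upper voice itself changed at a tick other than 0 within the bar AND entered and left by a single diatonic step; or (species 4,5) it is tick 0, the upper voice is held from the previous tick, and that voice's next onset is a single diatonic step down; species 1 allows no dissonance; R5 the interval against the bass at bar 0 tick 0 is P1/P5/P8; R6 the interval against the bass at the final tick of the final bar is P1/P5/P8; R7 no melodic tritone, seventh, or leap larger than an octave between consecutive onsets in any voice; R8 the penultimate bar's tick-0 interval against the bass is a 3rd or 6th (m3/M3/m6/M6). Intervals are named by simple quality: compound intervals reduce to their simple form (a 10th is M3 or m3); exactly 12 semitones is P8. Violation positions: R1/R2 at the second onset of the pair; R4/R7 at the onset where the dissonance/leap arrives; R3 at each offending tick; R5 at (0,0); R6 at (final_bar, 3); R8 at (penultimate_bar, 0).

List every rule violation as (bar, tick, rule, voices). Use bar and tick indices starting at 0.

(0, 0, R5, (0, 2))
(1, 0, R2, (1, 2))
(1, 0, R4, (0, 2))
(2, 0, R4, (0, 2))
(3, 0, R2, (0, 2))
(3, 0, R3, (1, 2))
(3, 1, R3, (1, 2))
(3, 2, R3, (1, 2))
(3, 3, R3, (1, 2))
(4, 0, R7, (1,))
(5, 0, R1, (0, 2))
(5, 0, R2, (0, 1))
(6, 0, R2, (1, 2))
(6, 0, R4, (0, 1))
(6, 0, R4, (0, 2))
(7, 0, R2, (0, 2))
(7, 0, R7, (1,))
(7, 0, R7, (2,))
(7, 0, R8, (0, 2))
(8, 0, R2, (0, 1))
(8, 3, R6, (0, 2))

bar 0: v0=A3 v1=A4 v2=C5 downbeat m3
bar 1: v0=B3 v1=D4 v2=A4 downbeat m7
bar 2: v0=A3 v1=F4 v2=G4 downbeat m7
bar 3: v0=F3 v1=F4 v2=C4 downbeat P5
bar 4: v0=D3 v1=B3 v2=D4 downbeat P8
bar 5: v0=C3 v1=G3 v2=C4 downbeat P8
bar 6: v0=B2 v1=F3 v2=F3 downbeat TT
bar 7: v0=G3 v1=E4 v2=G4 downbeat P8
bar 8: v0=A3 v1=A4 v2=C5 downbeat m3
  -> R5 @ bar 0 tick 0 v(0, 2): opens on m3
  -> R2 @ bar 1 tick 0 v(1, 2): A4/C5 m3 -> D4/A4 P5 similar
  -> R4 @ bar 1 tick 0 v(0, 2): B3/A4 m7 untreated
  -> R4 @ bar 2 tick 0 v(0, 2): A3/G4 m7 untreated
  -> R2 @ bar 3 tick 0 v(0, 2): A3/G4 m7 -> F3/C4 P5 similar
  -> R3 @ bar 3 tick 0 v(1, 2): F4 above C4
  -> R3 @ bar 3 tick 1 v(1, 2): F4 above C4
  -> R3 @ bar 3 tick 2 v(1, 2): F4 above C4
  -> R3 @ bar 3 tick 3 v(1, 2): F4 above C4
  -> R7 @ bar 4 tick 0 v(1,): F4->B3 leap 6st
  -> R1 @ bar 5 tick 0 v(0, 2): D3/D4 P8 -> C3/C4 P8 similar
  -> R2 @ bar 5 tick 0 v(0, 1): D3/B3 M6 -> C3/G3 P5 similar
  -> R2 @ bar 6 tick 0 v(1, 2): G3/C4 P4 -> F3/F3 P1 similar
  -> R4 @ bar 6 tick 0 v(0, 1): B2/F3 TT untreated
  -> R4 @ bar 6 tick 0 v(0, 2): B2/F3 TT untreated
  -> R2 @ bar 7 tick 0 v(0, 2): B2/F3 TT -> G3/G4 P8 similar
  -> R7 @ bar 7 tick 0 v(1,): F3->E4 leap 11st
  -> R7 @ bar 7 tick 0 v(2,): F3->G4 leap 14st
  -> R8 @ bar 7 tick 0 v(0, 2): penult P8 not 3rd/6th
  -> R2 @ bar 8 tick 0 v(0, 1): G3/E4 M6 -> A3/A4 P8 similar
  -> R6 @ bar 8 tick 3 v(0, 2): closes on m3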